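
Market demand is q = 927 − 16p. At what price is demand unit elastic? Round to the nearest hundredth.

28.97

For linear demand q = a − bp, E = −bp/(a − bp). |E| = 1 ⇒ bp = a − bp ⇒ p = a/(2b).
p = 927/(2·16) ≈ 28.97.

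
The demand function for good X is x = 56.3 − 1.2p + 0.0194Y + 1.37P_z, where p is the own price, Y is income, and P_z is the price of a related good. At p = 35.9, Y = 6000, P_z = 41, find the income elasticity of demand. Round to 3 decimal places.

0.627

At the given point, x = 56.3 − 1.2(35.9) + 0.0194(6000) + 1.37(41) = 56.3 − 43.08 + 116.4 + 56.17 = 185.79.
∂x/∂Y = +0.0194, so E_I = 0.0194·(6000/185.79) ≈ 0.627.
E_I ∈ (0,1): normal good (necessity).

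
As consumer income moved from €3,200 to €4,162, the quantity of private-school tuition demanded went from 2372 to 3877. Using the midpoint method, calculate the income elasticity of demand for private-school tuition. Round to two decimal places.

1.84

%ΔQ = (3877 − 2372)/[(2372+3877)/2] = 1505/3124.5 ≈ 0.4817.
%ΔM = (4,162 − 3,200)/[(3,200+4,162)/2] = 962/3681 ≈ 0.2613.
E_I = %ΔQ/%ΔM ≈ 1.84.
E_I > 1: normal good (luxury).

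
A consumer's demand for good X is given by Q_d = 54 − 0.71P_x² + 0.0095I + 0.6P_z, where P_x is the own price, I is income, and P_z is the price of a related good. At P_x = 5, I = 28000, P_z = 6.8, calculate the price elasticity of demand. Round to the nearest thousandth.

First evaluate Q_d: 54 − 0.71(5)² + 0.0095(28000) + 0.6(6.8) = 54 − 17.75 + 266 + 4.08 = 306.33.
∂Q_d/∂P_x = −2·0.71·P_x = -7.1, so E_p = -7.1·(5/306.33) ≈ -0.116.
|E_p| < 1: demand is inelastic.

-0.116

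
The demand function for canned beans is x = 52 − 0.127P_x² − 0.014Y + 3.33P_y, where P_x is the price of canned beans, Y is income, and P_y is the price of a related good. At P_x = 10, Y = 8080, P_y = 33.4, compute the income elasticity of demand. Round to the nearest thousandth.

-3.024

x = 52 − 0.127(10)² − 0.014(8080) + 3.33(33.4) = 52 − 12.7 − 113.12 + 111.222 = 37.402.
∂x/∂Y = −0.014, so E_I = -0.014·(8080/37.402) ≈ -3.024.
E_I < 0: inferior good.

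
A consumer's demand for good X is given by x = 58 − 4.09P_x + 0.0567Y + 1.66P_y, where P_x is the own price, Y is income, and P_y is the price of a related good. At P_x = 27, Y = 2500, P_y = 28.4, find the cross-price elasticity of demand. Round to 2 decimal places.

0.35

Evaluating quantity at (P_x, Y, P_y) gives x = 58 − 4.09(27) + 0.0567(2500) + 1.66(28.4) = 58 − 110.43 + 141.75 + 47.144 = 136.464.
∂x/∂P_y = +1.66, so E_xy = 1.66·(28.4/136.464) ≈ 0.35.
E_xy > 0: the goods are substitutes.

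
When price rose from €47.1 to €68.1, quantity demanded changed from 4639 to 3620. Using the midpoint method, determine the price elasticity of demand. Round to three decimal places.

%Δq = (3620 − 4639)/[(4639 + 3620)/2] = -1019/4129.5 ≈ -0.2468.
%Δp = (68.1 − 47.1)/[(47.1 + 68.1)/2] = 21/57.6 ≈ 0.3646.
Arc elasticity E = %Δq/%Δp ≈ -0.2468/0.3646 ≈ -0.677.
|E| < 1: demand is inelastic over this range.

-0.677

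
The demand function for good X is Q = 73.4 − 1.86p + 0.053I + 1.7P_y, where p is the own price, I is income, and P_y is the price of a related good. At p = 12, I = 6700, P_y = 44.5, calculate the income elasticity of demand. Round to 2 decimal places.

0.74

Substituting, Q = 73.4 − 1.86(12) + 0.053(6700) + 1.7(44.5) = 73.4 − 22.32 + 355.1 + 75.65 = 481.83.
∂Q/∂I = +0.053, so E_I = 0.053·(6700/481.83) ≈ 0.74.
E_I ∈ (0,1): normal good (necessity).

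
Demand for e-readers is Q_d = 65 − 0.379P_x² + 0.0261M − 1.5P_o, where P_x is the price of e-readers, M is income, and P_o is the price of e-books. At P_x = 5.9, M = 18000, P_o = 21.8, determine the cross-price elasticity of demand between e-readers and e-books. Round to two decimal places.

-0.07

At the given point, Q_d = 65 − 0.379(5.9)² + 0.0261(18000) − 1.5(21.8) = 65 − 13.193 + 469.8 − 32.7 = 488.907.
∂Q_d/∂P_o = −1.5, so E_xy = -1.5·(21.8/488.907) ≈ -0.07.
E_xy < 0: the goods are complements.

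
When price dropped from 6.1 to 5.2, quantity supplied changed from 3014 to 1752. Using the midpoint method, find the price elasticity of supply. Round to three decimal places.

3.325

%ΔQ = (1752 − 3014)/[(3014 + 1752)/2] = -1262/2383 ≈ -0.5296.
%ΔP = (5.2 − 6.1)/[(6.1 + 5.2)/2] = -0.9/5.65 ≈ -0.1593.
Arc elasticity E = %ΔQ/%ΔP ≈ -0.5296/-0.1593 ≈ 3.325.
|E| > 1: supply is elastic over this range.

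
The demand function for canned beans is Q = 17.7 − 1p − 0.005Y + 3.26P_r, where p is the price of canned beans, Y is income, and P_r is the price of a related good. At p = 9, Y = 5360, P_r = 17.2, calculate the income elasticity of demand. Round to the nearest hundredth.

At the given point, Q = 17.7 − 1(9) − 0.005(5360) + 3.26(17.2) = 17.7 − 9 − 26.8 + 56.072 = 37.972.
∂Q/∂Y = −0.005, so E_I = -0.005·(5360/37.972) ≈ -0.71.
E_I < 0: inferior good.

-0.71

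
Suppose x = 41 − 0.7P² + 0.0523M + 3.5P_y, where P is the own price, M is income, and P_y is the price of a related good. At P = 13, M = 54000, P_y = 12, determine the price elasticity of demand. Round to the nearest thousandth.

Evaluating quantity at (P, M, P_y) gives x = 41 − 0.7(13)² + 0.0523(54000) + 3.5(12) = 41 − 118.3 + 2824.2 + 42 = 2788.9.
∂x/∂P = −2·0.7·P = -18.2, so E_p = -18.2·(13/2788.9) ≈ -0.085.
|E_p| < 1: demand is inelastic.

-0.085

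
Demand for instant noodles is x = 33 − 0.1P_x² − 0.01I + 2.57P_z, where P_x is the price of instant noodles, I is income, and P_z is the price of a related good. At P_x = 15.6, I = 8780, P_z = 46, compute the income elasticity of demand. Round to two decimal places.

First evaluate x: 33 − 0.1(15.6)² − 0.01(8780) + 2.57(46) = 33 − 24.336 − 87.8 + 118.22 = 39.084.
∂x/∂I = −0.01, so E_I = -0.01·(8780/39.084) ≈ -2.25.
E_I < 0: inferior good.

-2.25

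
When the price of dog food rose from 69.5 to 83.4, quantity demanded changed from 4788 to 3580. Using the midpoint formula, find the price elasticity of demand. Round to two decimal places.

%ΔQ = (3580 − 4788)/[(4788 + 3580)/2] = -1208/4184 ≈ -0.2887.
%Δp = (83.4 − 69.5)/[(69.5 + 83.4)/2] = 13.9/76.45 ≈ 0.1818.
Arc elasticity E = %ΔQ/%Δp ≈ -0.2887/0.1818 ≈ -1.59.
|E| > 1: demand is elastic over this range.

-1.59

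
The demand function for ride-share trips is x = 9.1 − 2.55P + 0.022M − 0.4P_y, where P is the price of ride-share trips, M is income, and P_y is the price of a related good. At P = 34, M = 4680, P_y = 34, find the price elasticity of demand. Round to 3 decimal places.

-7.372

First evaluate x: 9.1 − 2.55(34) + 0.022(4680) − 0.4(34) = 9.1 − 86.7 + 102.96 − 13.6 = 11.76.
∂x/∂P = −2.55, so E_p = (−2.55)·(34/11.76) ≈ -7.372.
|E_p| > 1: demand is elastic.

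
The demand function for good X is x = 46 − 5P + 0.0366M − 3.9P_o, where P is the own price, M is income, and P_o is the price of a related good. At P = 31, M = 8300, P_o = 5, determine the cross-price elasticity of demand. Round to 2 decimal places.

x = 46 − 5(31) + 0.0366(8300) − 3.9(5) = 46 − 155 + 303.78 − 19.5 = 175.28.
∂x/∂P_o = −3.9, so E_xy = -3.9·(5/175.28) ≈ -0.11.
E_xy < 0: the goods are complements.

-0.11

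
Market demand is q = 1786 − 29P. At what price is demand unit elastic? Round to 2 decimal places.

30.79

For linear demand q = a − bP, E = −bP/(a − bP). |E| = 1 ⇒ bP = a − bP ⇒ P = a/(2b).
P = 1786/(2·29) ≈ 30.79.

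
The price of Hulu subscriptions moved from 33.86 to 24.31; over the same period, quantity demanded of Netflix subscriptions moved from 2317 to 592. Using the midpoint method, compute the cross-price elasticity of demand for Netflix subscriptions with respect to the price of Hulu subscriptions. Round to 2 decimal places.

%ΔQ_x = (592 − 2317)/[(2317+592)/2] = -1725/1454.5 ≈ -1.1860.
%ΔP_y = (24.31 − 33.86)/[(33.86+24.31)/2] ≈ -0.3283.
E_xy = -1.1860/-0.3283 ≈ 3.61.
E_xy > 0, so Netflix subscriptions and Hulu subscriptions are substitutes.

3.61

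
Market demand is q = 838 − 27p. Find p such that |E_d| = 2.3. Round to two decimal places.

21.63

Set −bp/(a − bp) = −2.3 ⇒ bp = 2.3(a − bp) ⇒ bp(1+2.3) = 2.3·a.
p = 2.3·838/(27·3.3) ≈ 21.63.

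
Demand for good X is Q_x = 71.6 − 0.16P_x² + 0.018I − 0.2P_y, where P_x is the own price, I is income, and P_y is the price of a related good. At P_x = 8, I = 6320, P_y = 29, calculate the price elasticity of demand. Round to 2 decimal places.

Q_x = 71.6 − 0.16(8)² + 0.018(6320) − 0.2(29) = 71.6 − 10.24 + 113.76 − 5.8 = 169.32.
∂Q_x/∂P_x = −2·0.16·P_x = -2.56, so E_p = -2.56·(8/169.32) ≈ -0.12.
|E_p| < 1: demand is inelastic.

-0.12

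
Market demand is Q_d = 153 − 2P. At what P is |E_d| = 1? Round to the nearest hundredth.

For linear demand Q_d = a − bP, E = −bP/(a − bP). |E| = 1 ⇒ bP = a − bP ⇒ P = a/(2b).
P = 153/(2·2) = 38.25.

38.25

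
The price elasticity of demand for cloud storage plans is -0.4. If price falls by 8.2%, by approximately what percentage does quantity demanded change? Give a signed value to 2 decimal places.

3.28

%ΔQ ≈ E × %ΔP = (-0.4) × (-8.2%) = 3.28%.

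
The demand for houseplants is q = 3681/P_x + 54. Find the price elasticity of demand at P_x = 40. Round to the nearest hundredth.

At P_x = 40, q = 146.025.
dq/dP_x = −3681/P_x² = −2.3006.
Point elasticity E = (dq/dP_x)·(P_x/q) = -2.3006 × 40/146.025 ≈ -0.63.
|E| < 1, so demand is inelastic at this price.

-0.63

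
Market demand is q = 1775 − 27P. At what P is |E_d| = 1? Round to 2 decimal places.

For linear demand q = a − bP, E = −bP/(a − bP). |E| = 1 ⇒ bP = a − bP ⇒ P = a/(2b).
P = 1775/(2·27) ≈ 32.87.

32.87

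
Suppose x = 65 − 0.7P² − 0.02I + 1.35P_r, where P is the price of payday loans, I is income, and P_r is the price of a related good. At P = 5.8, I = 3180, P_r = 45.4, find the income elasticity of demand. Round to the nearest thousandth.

First evaluate x: 65 − 0.7(5.8)² − 0.02(3180) + 1.35(45.4) = 65 − 23.548 − 63.6 + 61.29 = 39.142.
∂x/∂I = −0.02, so E_I = -0.02·(3180/39.142) ≈ -1.625.
E_I < 0: inferior good.

-1.625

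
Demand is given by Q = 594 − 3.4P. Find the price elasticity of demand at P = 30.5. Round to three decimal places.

-0.212

At P = 30.5, Q = 490.3.
dQ/dP = −3.4.
Point elasticity E = (dQ/dP)·(P/Q) = -3.4 × 30.5/490.3 ≈ -0.212.
|E| < 1, so demand is inelastic at this price.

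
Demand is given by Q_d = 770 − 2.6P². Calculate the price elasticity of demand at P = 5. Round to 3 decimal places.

-0.184

At P = 5, Q_d = 705.
dQ_d/dP = −2·2.6·P = −26.
Point elasticity E = (dQ_d/dP)·(P/Q_d) = -26 × 5/705 ≈ -0.184.
|E| < 1, so demand is inelastic at this price.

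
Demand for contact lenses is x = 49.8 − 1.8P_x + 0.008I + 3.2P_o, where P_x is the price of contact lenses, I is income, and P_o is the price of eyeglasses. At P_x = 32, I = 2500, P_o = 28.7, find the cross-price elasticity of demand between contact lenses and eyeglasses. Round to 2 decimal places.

0.88

At the given point, x = 49.8 − 1.8(32) + 0.008(2500) + 3.2(28.7) = 49.8 − 57.6 + 20 + 91.84 = 104.04.
∂x/∂P_o = +3.2, so E_xy = 3.2·(28.7/104.04) ≈ 0.88.
E_xy > 0: the goods are substitutes.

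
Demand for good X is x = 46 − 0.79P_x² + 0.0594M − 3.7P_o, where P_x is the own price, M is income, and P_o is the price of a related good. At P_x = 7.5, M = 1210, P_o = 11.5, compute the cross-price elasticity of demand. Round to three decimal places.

-1.378

x = 46 − 0.79(7.5)² + 0.0594(1210) − 3.7(11.5) = 46 − 44.4375 + 71.874 − 42.55 = 30.8865.
∂x/∂P_o = −3.7, so E_xy = -3.7·(11.5/30.8865) ≈ -1.378.
E_xy < 0: the goods are complements.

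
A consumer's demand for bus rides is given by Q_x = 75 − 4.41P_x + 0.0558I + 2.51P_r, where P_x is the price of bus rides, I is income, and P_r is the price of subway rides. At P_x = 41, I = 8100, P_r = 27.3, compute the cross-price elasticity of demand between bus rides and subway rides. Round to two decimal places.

0.17

Substituting, Q_x = 75 − 4.41(41) + 0.0558(8100) + 2.51(27.3) = 75 − 180.81 + 451.98 + 68.523 = 414.693.
∂Q_x/∂P_r = +2.51, so E_xy = 2.51·(27.3/414.693) ≈ 0.17.
E_xy > 0: the goods are substitutes.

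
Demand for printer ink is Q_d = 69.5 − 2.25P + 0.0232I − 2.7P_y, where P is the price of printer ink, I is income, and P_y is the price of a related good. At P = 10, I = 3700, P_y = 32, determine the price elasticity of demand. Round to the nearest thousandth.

First evaluate Q_d: 69.5 − 2.25(10) + 0.0232(3700) − 2.7(32) = 69.5 − 22.5 + 85.84 − 86.4 = 46.44.
∂Q_d/∂P = −2.25, so E_p = (−2.25)·(10/46.44) ≈ -0.484.
|E_p| < 1: demand is inelastic.

-0.484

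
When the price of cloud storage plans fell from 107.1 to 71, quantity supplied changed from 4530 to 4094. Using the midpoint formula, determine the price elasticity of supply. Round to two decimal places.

%Δq = (4094 − 4530)/[(4530 + 4094)/2] = -436/4312 ≈ -0.1011.
%ΔP = (71 − 107.1)/[(107.1 + 71)/2] = -36.1/89.05 ≈ -0.4054.
Arc elasticity E = %Δq/%ΔP ≈ -0.1011/-0.4054 ≈ 0.25.
|E| < 1: supply is inelastic over this range.

0.25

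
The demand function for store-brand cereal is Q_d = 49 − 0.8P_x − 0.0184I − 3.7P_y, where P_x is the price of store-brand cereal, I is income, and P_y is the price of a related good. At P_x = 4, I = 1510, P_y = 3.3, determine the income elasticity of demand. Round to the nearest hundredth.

-4.79

Q_d = 49 − 0.8(4) − 0.0184(1510) − 3.7(3.3) = 49 − 3.2 − 27.784 − 12.21 = 5.806.
∂Q_d/∂I = −0.0184, so E_I = -0.0184·(1510/5.806) ≈ -4.79.
E_I < 0: inferior good.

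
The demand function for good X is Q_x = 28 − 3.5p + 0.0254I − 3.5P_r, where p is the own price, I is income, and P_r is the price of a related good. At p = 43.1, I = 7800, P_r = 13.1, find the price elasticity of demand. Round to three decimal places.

Substituting, Q_x = 28 − 3.5(43.1) + 0.0254(7800) − 3.5(13.1) = 28 − 150.85 + 198.12 − 45.85 = 29.42.
∂Q_x/∂p = −3.5, so E_p = (−3.5)·(43.1/29.42) ≈ -5.127.
|E_p| > 1: demand is elastic.

-5.127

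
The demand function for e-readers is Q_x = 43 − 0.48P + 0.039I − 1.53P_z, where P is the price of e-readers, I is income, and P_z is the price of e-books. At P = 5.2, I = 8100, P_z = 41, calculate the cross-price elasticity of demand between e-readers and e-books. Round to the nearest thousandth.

First evaluate Q_x: 43 − 0.48(5.2) + 0.039(8100) − 1.53(41) = 43 − 2.496 + 315.9 − 62.73 = 293.674.
∂Q_x/∂P_z = −1.53, so E_xy = -1.53·(41/293.674) ≈ -0.214.
E_xy < 0: the goods are complements.

-0.214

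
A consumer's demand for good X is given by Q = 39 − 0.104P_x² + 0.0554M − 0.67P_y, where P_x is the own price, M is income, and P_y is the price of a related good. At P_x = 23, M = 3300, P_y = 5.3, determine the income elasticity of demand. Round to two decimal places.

1.12

At the given point, Q = 39 − 0.104(23)² + 0.0554(3300) − 0.67(5.3) = 39 − 55.016 + 182.82 − 3.551 = 163.253.
∂Q/∂M = +0.0554, so E_I = 0.0554·(3300/163.253) ≈ 1.12.
E_I > 1: normal good (luxury).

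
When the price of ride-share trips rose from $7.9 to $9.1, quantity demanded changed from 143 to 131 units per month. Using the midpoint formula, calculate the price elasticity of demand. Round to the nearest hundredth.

%ΔQ = (131 − 143)/[(143 + 131)/2] = -12/137 ≈ -0.0876.
%Δp = (9.1 − 7.9)/[(7.9 + 9.1)/2] = 1.2/8.5 ≈ 0.1412.
Arc elasticity E = %ΔQ/%Δp ≈ -0.0876/0.1412 ≈ -0.62.
|E| < 1: demand is inelastic over this range.

-0.62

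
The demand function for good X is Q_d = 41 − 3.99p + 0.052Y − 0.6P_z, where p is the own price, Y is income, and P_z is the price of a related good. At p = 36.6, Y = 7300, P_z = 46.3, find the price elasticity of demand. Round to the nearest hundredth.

-0.59

First evaluate Q_d: 41 − 3.99(36.6) + 0.052(7300) − 0.6(46.3) = 41 − 146.034 + 379.6 − 27.78 = 246.786.
∂Q_d/∂p = −3.99, so E_p = (−3.99)·(36.6/246.786) ≈ -0.59.
|E_p| < 1: demand is inelastic.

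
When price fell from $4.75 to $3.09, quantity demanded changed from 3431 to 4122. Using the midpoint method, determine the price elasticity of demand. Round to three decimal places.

-0.432

%ΔQ = (4122 − 3431)/[(3431 + 4122)/2] = 691/3776.5 ≈ 0.1830.
%Δp = (3.09 − 4.75)/[(4.75 + 3.09)/2] = -1.66/3.92 ≈ -0.4235.
Arc elasticity E = %ΔQ/%Δp ≈ 0.1830/-0.4235 ≈ -0.432.
|E| < 1: demand is inelastic over this range.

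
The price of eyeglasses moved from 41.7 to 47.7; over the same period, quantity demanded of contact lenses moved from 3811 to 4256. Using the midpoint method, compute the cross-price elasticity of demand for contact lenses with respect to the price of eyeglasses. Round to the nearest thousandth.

%ΔQ_x = (4256 − 3811)/[(3811+4256)/2] = 445/4033.5 ≈ 0.1103.
%ΔP_y = (47.7 − 41.7)/[(41.7+47.7)/2] ≈ 0.1342.
E_xy = 0.1103/0.1342 ≈ 0.822.
E_xy > 0, so contact lenses and eyeglasses are substitutes.

0.822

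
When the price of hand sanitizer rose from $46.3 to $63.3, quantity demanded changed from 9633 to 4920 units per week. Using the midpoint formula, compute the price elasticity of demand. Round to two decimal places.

-2.09

%Δq = (4920 − 9633)/[(9633 + 4920)/2] = -4713/7276.5 ≈ -0.6477.
%Δp = (63.3 − 46.3)/[(46.3 + 63.3)/2] = 17/54.8 ≈ 0.3102.
Arc elasticity E = %Δq/%Δp ≈ -0.6477/0.3102 ≈ -2.09.
|E| > 1: demand is elastic over this range.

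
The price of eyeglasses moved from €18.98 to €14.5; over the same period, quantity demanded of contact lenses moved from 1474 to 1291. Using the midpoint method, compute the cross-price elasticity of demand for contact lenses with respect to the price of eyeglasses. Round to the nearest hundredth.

0.49

%ΔQ_x = (1291 − 1474)/[(1474+1291)/2] = -183/1382.5 ≈ -0.1324.
%ΔP_y = (14.5 − 18.98)/[(18.98+14.5)/2] ≈ -0.2676.
E_xy = -0.1324/-0.2676 ≈ 0.49.
E_xy > 0, so contact lenses and eyeglasses are substitutes.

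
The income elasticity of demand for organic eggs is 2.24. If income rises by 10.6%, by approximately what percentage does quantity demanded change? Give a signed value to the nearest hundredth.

23.74

%ΔQ ≈ E × %ΔI = (2.24) × (10.6%) ≈ 23.74%.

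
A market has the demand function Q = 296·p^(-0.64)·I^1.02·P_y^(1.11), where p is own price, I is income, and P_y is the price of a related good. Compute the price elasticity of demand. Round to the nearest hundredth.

For a Cobb–Douglas (constant-elasticity) form Q = A·p^α·…, the elasticity with respect to p equals the exponent α at every point.
Here the exponent on p is -0.64, so the price elasticity of demand is -0.64.

-0.64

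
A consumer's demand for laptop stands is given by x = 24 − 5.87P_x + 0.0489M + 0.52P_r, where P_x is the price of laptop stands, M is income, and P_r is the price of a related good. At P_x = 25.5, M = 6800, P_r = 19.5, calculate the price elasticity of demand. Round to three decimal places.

-0.690

Substituting, x = 24 − 5.87(25.5) + 0.0489(6800) + 0.52(19.5) = 24 − 149.685 + 332.52 + 10.14 = 216.975.
∂x/∂P_x = −5.87, so E_p = (−5.87)·(25.5/216.975) ≈ -0.690.
|E_p| < 1: demand is inelastic.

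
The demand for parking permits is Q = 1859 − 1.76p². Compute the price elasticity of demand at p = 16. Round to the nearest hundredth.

-0.64

At p = 16, Q = 1408.44.
dQ/dp = −2·1.76·p = −56.32.
Point elasticity E = (dQ/dp)·(p/Q) = -56.32 × 16/1408.44 ≈ -0.64.
|E| < 1, so demand is inelastic at this price.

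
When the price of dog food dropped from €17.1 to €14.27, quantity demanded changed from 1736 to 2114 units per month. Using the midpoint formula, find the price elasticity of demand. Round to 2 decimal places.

-1.09

%Δq = (2114 − 1736)/[(1736 + 2114)/2] = 378/1925 ≈ 0.1964.
%Δp = (14.27 − 17.1)/[(17.1 + 14.27)/2] = -2.83/15.685 ≈ -0.1804.
Arc elasticity E = %Δq/%Δp ≈ 0.1964/-0.1804 ≈ -1.09.
|E| > 1: demand is elastic over this range.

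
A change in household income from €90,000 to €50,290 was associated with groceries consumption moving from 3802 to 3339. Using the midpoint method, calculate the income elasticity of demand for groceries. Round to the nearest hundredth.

%ΔQ = (3339 − 3802)/[(3802+3339)/2] = -463/3570.5 ≈ -0.1297.
%ΔY = (50,290 − 90,000)/[(90,000+50,290)/2] = -39710/70145 ≈ -0.5661.
E_I = %ΔQ/%ΔY ≈ 0.23.
E_I ∈ (0,1): normal good (necessity).

0.23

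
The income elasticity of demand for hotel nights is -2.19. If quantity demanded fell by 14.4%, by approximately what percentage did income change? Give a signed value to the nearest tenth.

6.6

%ΔQ ≈ E × %ΔI ⇒ %ΔI = %ΔQ / E = (-14.4%)/(-2.19) ≈ 6.6%.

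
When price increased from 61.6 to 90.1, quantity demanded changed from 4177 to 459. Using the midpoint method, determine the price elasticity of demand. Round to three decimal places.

%Δq = (459 − 4177)/[(4177 + 459)/2] = -3718/2318 ≈ -1.6040.
%ΔP = (90.1 − 61.6)/[(61.6 + 90.1)/2] = 28.5/75.85 ≈ 0.3757.
Arc elasticity E = %Δq/%ΔP ≈ -1.6040/0.3757 ≈ -4.269.
|E| > 1: demand is elastic over this range.

-4.269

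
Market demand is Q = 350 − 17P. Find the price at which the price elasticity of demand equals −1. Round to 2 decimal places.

10.29

For linear demand Q = a − bP, E = −bP/(a − bP). |E| = 1 ⇒ bP = a − bP ⇒ P = a/(2b).
P = 350/(2·17) ≈ 10.29.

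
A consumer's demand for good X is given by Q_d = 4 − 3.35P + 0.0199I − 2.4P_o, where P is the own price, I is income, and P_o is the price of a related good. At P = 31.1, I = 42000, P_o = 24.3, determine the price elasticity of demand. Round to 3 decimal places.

At the given point, Q_d = 4 − 3.35(31.1) + 0.0199(42000) − 2.4(24.3) = 4 − 104.185 + 835.8 − 58.32 = 677.295.
∂Q_d/∂P = −3.35, so E_p = (−3.35)·(31.1/677.295) ≈ -0.154.
|E_p| < 1: demand is inelastic.

-0.154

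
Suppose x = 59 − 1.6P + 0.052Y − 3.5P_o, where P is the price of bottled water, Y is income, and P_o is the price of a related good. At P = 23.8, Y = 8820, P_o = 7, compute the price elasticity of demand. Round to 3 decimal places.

First evaluate x: 59 − 1.6(23.8) + 0.052(8820) − 3.5(7) = 59 − 38.08 + 458.64 − 24.5 = 455.06.
∂x/∂P = −1.6, so E_p = (−1.6)·(23.8/455.06) ≈ -0.084.
|E_p| < 1: demand is inelastic.

-0.084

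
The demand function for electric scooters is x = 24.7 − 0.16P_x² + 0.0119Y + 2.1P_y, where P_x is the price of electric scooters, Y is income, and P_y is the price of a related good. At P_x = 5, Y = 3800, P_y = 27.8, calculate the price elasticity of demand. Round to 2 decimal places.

-0.06

First evaluate x: 24.7 − 0.16(5)² + 0.0119(3800) + 2.1(27.8) = 24.7 − 4 + 45.22 + 58.38 = 124.3.
∂x/∂P_x = −2·0.16·P_x = -1.6, so E_p = -1.6·(5/124.3) ≈ -0.06.
|E_p| < 1: demand is inelastic.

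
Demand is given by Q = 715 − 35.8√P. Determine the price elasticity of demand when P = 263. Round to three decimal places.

-2.160

At P = 263, Q = 134.4216.
dQ/dP = −35.8/(2√P) = −35.8/(2·16.2173).
Point elasticity E = (dQ/dP)·(P/Q) = -1.1038 × 263/134.4216 ≈ -2.160.
|E| > 1, so demand is elastic at this price.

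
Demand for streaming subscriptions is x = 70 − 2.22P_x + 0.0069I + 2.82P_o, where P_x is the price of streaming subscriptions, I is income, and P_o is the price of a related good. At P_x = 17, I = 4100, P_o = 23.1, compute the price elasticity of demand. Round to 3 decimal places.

x = 70 − 2.22(17) + 0.0069(4100) + 2.82(23.1) = 70 − 37.74 + 28.29 + 65.142 = 125.692.
∂x/∂P_x = −2.22, so E_p = (−2.22)·(17/125.692) ≈ -0.300.
|E_p| < 1: demand is inelastic.

-0.300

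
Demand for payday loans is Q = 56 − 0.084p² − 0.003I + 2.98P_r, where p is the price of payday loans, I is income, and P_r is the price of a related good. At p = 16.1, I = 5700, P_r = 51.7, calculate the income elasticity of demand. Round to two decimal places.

At the given point, Q = 56 − 0.084(16.1)² − 0.003(5700) + 2.98(51.7) = 56 − 21.7736 − 17.1 + 154.066 = 171.1924.
∂Q/∂I = −0.003, so E_I = -0.003·(5700/171.1924) ≈ -0.10.
E_I < 0: inferior good.

-0.10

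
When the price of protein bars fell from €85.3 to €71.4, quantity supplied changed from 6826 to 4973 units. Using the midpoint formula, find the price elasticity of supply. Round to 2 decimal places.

%Δq = (4973 − 6826)/[(6826 + 4973)/2] = -1853/5899.5 ≈ -0.3141.
%Δp = (71.4 − 85.3)/[(85.3 + 71.4)/2] = -13.9/78.35 ≈ -0.1774.
Arc elasticity E = %Δq/%Δp ≈ -0.3141/-0.1774 ≈ 1.77.
|E| > 1: supply is elastic over this range.

1.77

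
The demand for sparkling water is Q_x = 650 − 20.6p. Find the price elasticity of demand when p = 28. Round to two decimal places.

At p = 28, Q_x = 73.2.
dQ_x/dp = −20.6.
Point elasticity E = (dQ_x/dp)·(p/Q_x) = -20.6 × 28/73.2 ≈ -7.88.
|E| > 1, so demand is elastic at this price.

-7.88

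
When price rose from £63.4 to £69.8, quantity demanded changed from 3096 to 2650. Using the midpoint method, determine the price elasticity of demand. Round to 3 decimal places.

-1.615

%Δq = (2650 − 3096)/[(3096 + 2650)/2] = -446/2873 ≈ -0.1552.
%Δp = (69.8 − 63.4)/[(63.4 + 69.8)/2] = 6.4/66.6 ≈ 0.0961.
Arc elasticity E = %Δq/%Δp ≈ -0.1552/0.0961 ≈ -1.615.
|E| > 1: demand is elastic over this range.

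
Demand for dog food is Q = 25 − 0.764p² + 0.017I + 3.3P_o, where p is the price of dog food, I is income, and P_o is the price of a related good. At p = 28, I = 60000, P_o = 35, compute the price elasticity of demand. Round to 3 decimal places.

At the given point, Q = 25 − 0.764(28)² + 0.017(60000) + 3.3(35) = 25 − 598.976 + 1020 + 115.5 = 561.524.
∂Q/∂p = −2·0.764·p = -42.784, so E_p = -42.784·(28/561.524) ≈ -2.133.
|E_p| > 1: demand is elastic.

-2.133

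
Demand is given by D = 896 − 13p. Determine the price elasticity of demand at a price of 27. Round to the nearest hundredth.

-0.64

At p = 27, D = 545.
dD/dp = −13.
Point elasticity E = (dD/dp)·(p/D) = -13 × 27/545 ≈ -0.64.
|E| < 1, so demand is inelastic at this price.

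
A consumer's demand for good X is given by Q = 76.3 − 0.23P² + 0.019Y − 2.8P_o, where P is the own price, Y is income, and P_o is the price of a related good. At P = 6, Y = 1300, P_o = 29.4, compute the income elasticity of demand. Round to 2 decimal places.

2.38

Evaluating quantity at (P, Y, P_o) gives Q = 76.3 − 0.23(6)² + 0.019(1300) − 2.8(29.4) = 76.3 − 8.28 + 24.7 − 82.32 = 10.4.
∂Q/∂Y = +0.019, so E_I = 0.019·(1300/10.4) ≈ 2.38.
E_I > 1: normal good (luxury).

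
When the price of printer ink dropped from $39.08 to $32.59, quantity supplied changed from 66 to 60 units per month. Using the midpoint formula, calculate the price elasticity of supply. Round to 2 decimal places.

%Δq = (60 − 66)/[(66 + 60)/2] = -6/63 ≈ -0.0952.
%Δp = (32.59 − 39.08)/[(39.08 + 32.59)/2] = -6.49/35.835 ≈ -0.1811.
Arc elasticity E = %Δq/%Δp ≈ -0.0952/-0.1811 ≈ 0.53.
|E| < 1: supply is inelastic over this range.

0.53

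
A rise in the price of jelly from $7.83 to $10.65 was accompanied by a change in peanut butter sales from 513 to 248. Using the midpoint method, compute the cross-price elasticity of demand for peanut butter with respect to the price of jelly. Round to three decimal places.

%ΔQ_x = (248 − 513)/[(513+248)/2] = -265/380.5 ≈ -0.6965.
%ΔP_y = (10.65 − 7.83)/[(7.83+10.65)/2] ≈ 0.3052.
E_xy = -0.6965/0.3052 ≈ -2.282.
E_xy < 0, so peanut butter and jelly are complements.

-2.282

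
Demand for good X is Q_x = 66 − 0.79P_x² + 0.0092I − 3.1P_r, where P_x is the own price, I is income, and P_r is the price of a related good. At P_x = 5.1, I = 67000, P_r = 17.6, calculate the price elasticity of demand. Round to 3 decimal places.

-0.068

At the given point, Q_x = 66 − 0.79(5.1)² + 0.0092(67000) − 3.1(17.6) = 66 − 20.5479 + 616.4 − 54.56 = 607.2921.
∂Q_x/∂P_x = −2·0.79·P_x = -8.058, so E_p = -8.058·(5.1/607.2921) ≈ -0.068.
|E_p| < 1: demand is inelastic.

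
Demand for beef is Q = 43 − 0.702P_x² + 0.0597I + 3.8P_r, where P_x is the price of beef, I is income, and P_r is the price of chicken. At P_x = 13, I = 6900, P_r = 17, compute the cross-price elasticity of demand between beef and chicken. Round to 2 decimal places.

Q = 43 − 0.702(13)² + 0.0597(6900) + 3.8(17) = 43 − 118.638 + 411.93 + 64.6 = 400.892.
∂Q/∂P_r = +3.8, so E_xy = 3.8·(17/400.892) ≈ 0.16.
E_xy > 0: the goods are substitutes.

0.16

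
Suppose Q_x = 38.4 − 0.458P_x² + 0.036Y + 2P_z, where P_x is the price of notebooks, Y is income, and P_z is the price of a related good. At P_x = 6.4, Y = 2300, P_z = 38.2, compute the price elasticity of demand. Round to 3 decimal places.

Evaluating quantity at (P_x, Y, P_z) gives Q_x = 38.4 − 0.458(6.4)² + 0.036(2300) + 2(38.2) = 38.4 − 18.7597 + 82.8 + 76.4 = 178.8403.
∂Q_x/∂P_x = −2·0.458·P_x = -5.8624, so E_p = -5.8624·(6.4/178.8403) ≈ -0.210.
|E_p| < 1: demand is inelastic.

-0.210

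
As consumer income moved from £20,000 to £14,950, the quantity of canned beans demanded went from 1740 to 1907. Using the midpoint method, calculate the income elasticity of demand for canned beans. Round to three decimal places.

-0.317

%ΔQ = (1907 − 1740)/[(1740+1907)/2] = 167/1823.5 ≈ 0.0916.
%ΔI = (14,950 − 20,000)/[(20,000+14,950)/2] = -5050/17475 ≈ -0.2890.
E_I = %ΔQ/%ΔI ≈ -0.317.
E_I < 0: inferior good.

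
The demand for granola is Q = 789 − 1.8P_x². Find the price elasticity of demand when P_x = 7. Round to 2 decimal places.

At P_x = 7, Q = 700.8.
dQ/dP_x = −2·1.8·P_x = −25.2.
Point elasticity E = (dQ/dP_x)·(P_x/Q) = -25.2 × 7/700.8 ≈ -0.25.
|E| < 1, so demand is inelastic at this price.

-0.25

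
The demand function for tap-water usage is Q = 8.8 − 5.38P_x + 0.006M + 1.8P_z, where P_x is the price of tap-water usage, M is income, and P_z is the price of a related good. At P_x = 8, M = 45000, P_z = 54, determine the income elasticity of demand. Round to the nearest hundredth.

0.81

First evaluate Q: 8.8 − 5.38(8) + 0.006(45000) + 1.8(54) = 8.8 − 43.04 + 270 + 97.2 = 332.96.
∂Q/∂M = +0.006, so E_I = 0.006·(45000/332.96) ≈ 0.81.
E_I ∈ (0,1): normal good (necessity).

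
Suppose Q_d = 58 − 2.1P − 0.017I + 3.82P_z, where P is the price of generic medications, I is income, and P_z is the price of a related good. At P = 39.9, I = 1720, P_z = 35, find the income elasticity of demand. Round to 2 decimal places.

Evaluating quantity at (P, I, P_z) gives Q_d = 58 − 2.1(39.9) − 0.017(1720) + 3.82(35) = 58 − 83.79 − 29.24 + 133.7 = 78.67.
∂Q_d/∂I = −0.017, so E_I = -0.017·(1720/78.67) ≈ -0.37.
E_I < 0: inferior good.

-0.37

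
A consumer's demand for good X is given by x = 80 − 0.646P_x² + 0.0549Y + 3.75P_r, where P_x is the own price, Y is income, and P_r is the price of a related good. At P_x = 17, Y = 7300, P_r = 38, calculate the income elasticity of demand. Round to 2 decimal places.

At the given point, x = 80 − 0.646(17)² + 0.0549(7300) + 3.75(38) = 80 − 186.694 + 400.77 + 142.5 = 436.576.
∂x/∂Y = +0.0549, so E_I = 0.0549·(7300/436.576) ≈ 0.92.
E_I ∈ (0,1): normal good (necessity).

0.92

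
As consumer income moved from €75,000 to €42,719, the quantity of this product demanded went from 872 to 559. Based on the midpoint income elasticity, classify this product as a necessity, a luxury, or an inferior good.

necessity

%ΔQ = (559 − 872)/[(872+559)/2] = -313/715.5 ≈ -0.4375.
%ΔI = (42,719 − 75,000)/[(75,000+42,719)/2] = -32281/58859.5 ≈ -0.5484.
E_I = %ΔQ/%ΔI ≈ 0.798.
E_I ∈ (0,1): normal good (necessity).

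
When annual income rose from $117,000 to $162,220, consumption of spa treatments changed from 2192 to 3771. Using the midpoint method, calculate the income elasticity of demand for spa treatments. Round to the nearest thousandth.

%ΔQ = (3771 − 2192)/[(2192+3771)/2] = 1579/2981.5 ≈ 0.5296.
%ΔM = (162,220 − 117,000)/[(117,000+162,220)/2] = 45220/139610 ≈ 0.3239.
E_I = %ΔQ/%ΔM ≈ 1.635.
E_I > 1: normal good (luxury).

1.635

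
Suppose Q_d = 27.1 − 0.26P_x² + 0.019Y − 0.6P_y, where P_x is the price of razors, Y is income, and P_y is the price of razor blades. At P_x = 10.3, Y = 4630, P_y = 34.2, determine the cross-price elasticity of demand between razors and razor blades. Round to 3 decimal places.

First evaluate Q_d: 27.1 − 0.26(10.3)² + 0.019(4630) − 0.6(34.2) = 27.1 − 27.5834 + 87.97 − 20.52 = 66.9666.
∂Q_d/∂P_y = −0.6, so E_xy = -0.6·(34.2/66.9666) ≈ -0.306.
E_xy < 0: the goods are complements.

-0.306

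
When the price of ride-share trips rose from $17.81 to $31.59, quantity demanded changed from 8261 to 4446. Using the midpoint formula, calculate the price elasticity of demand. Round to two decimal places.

-1.08

%ΔQ = (4446 − 8261)/[(8261 + 4446)/2] = -3815/6353.5 ≈ -0.6005.
%ΔP = (31.59 − 17.81)/[(17.81 + 31.59)/2] = 13.78/24.7 ≈ 0.5579.
Arc elasticity E = %ΔQ/%ΔP ≈ -0.6005/0.5579 ≈ -1.08.
|E| > 1: demand is elastic over this range.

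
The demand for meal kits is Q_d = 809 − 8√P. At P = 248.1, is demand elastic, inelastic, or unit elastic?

inelastic

At P = 248.1, Q_d = 682.9905.
dQ_d/dP = −8/(2√P) = −8/(2·15.7512).
Point elasticity E = (dQ_d/dP)·(P/Q_d) = -0.2539 × 248.1/682.9905 ≈ -0.092.
|E| ≈ 0.092 < 1, so demand is inelastic.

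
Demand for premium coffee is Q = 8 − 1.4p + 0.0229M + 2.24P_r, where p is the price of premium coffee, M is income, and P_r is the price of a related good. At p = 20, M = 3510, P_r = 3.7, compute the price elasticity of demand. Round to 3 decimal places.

First evaluate Q: 8 − 1.4(20) + 0.0229(3510) + 2.24(3.7) = 8 − 28 + 80.379 + 8.288 = 68.667.
∂Q/∂p = −1.4, so E_p = (−1.4)·(20/68.667) ≈ -0.408.
|E_p| < 1: demand is inelastic.

-0.408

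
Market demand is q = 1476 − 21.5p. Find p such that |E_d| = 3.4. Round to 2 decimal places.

53.05

Set −bp/(a − bp) = −3.4 ⇒ bp = 3.4(a − bp) ⇒ bp(1+3.4) = 3.4·a.
p = 3.4·1476/(21.5·4.4) ≈ 53.05.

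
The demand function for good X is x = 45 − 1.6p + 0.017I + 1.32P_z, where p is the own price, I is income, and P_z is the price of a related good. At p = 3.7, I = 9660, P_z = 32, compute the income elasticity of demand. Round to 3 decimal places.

Substituting, x = 45 − 1.6(3.7) + 0.017(9660) + 1.32(32) = 45 − 5.92 + 164.22 + 42.24 = 245.54.
∂x/∂I = +0.017, so E_I = 0.017·(9660/245.54) ≈ 0.669.
E_I ∈ (0,1): normal good (necessity).

0.669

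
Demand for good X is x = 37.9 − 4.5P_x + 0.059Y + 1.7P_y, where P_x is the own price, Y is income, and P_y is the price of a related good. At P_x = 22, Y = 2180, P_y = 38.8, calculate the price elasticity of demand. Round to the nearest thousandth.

x = 37.9 − 4.5(22) + 0.059(2180) + 1.7(38.8) = 37.9 − 99 + 128.62 + 65.96 = 133.48.
∂x/∂P_x = −4.5, so E_p = (−4.5)·(22/133.48) ≈ -0.742.
|E_p| < 1: demand is inelastic.

-0.742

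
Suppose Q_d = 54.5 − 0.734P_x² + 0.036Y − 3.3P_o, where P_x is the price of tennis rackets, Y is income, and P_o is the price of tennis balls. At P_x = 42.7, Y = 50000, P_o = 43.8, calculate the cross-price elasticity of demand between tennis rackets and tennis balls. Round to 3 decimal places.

Substituting, Q_d = 54.5 − 0.734(42.7)² + 0.036(50000) − 3.3(43.8) = 54.5 − 1338.2949 + 1800 − 144.54 = 371.6651.
∂Q_d/∂P_o = −3.3, so E_xy = -3.3·(43.8/371.6651) ≈ -0.389.
E_xy < 0: the goods are complements.

-0.389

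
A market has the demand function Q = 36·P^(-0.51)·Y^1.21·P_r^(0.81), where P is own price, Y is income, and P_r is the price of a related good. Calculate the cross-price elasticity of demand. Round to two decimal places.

0.81

For a Cobb–Douglas (constant-elasticity) form Q = A·P_r^α·…, the elasticity with respect to P_r equals the exponent α at every point.
Here the exponent on P_r is 0.81, so the cross-price elasticity of demand is 0.81.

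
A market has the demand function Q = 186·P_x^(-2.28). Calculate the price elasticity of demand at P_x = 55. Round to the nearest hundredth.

For a Cobb–Douglas (constant-elasticity) form Q = A·P_x^α·…, the elasticity with respect to P_x equals the exponent α at every point.
Here the exponent on P_x is -2.28, so the price elasticity of demand is -2.28.

-2.28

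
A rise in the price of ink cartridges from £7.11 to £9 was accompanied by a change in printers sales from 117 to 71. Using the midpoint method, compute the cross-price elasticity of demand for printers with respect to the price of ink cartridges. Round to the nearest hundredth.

%ΔQ_x = (71 − 117)/[(117+71)/2] = -46/94 ≈ -0.4894.
%ΔP_y = (9 − 7.11)/[(7.11+9)/2] ≈ 0.2346.
E_xy = -0.4894/0.2346 ≈ -2.09.
E_xy < 0, so printers and ink cartridges are complements.

-2.09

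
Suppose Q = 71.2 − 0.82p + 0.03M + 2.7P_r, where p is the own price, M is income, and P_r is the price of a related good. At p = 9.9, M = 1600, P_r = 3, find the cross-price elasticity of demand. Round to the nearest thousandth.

0.068

Substituting, Q = 71.2 − 0.82(9.9) + 0.03(1600) + 2.7(3) = 71.2 − 8.118 + 48 + 8.1 = 119.182.
∂Q/∂P_r = +2.7, so E_xy = 2.7·(3/119.182) ≈ 0.068.
E_xy > 0: the goods are substitutes.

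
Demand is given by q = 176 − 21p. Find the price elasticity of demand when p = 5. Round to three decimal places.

At p = 5, q = 71.
dq/dp = −21.
Point elasticity E = (dq/dp)·(p/q) = -21 × 5/71 ≈ -1.479.
|E| > 1, so demand is elastic at this price.

-1.479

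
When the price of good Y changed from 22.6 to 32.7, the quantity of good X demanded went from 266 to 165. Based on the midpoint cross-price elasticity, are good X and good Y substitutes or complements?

%ΔQ_x = (165 − 266)/[(266+165)/2] = -101/215.5 ≈ -0.4687.
%ΔP_y = (32.7 − 22.6)/[(22.6+32.7)/2] ≈ 0.3653.
E_xy = -0.4687/0.3653 ≈ -1.283.
E_xy < 0, so the goods are complements.

complements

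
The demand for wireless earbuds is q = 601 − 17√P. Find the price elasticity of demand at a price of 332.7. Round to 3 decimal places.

At P = 332.7, q = 290.9189.
dq/dP = −17/(2√P) = −17/(2·18.2401).
Point elasticity E = (dq/dP)·(P/q) = -0.466 × 332.7/290.9189 ≈ -0.533.
|E| < 1, so demand is inelastic at this price.

-0.533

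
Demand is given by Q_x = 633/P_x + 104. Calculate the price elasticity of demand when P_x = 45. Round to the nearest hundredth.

-0.12

At P_x = 45, Q_x = 118.0667.
dQ_x/dP_x = −633/P_x² = −0.3126.
Point elasticity E = (dQ_x/dP_x)·(P_x/Q_x) = -0.3126 × 45/118.0667 ≈ -0.12.
|E| < 1, so demand is inelastic at this price.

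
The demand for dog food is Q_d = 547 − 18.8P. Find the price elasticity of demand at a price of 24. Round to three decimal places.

-4.710

At P = 24, Q_d = 95.8.
dQ_d/dP = −18.8.
Point elasticity E = (dQ_d/dP)·(P/Q_d) = -18.8 × 24/95.8 ≈ -4.710.
|E| > 1, so demand is elastic at this price.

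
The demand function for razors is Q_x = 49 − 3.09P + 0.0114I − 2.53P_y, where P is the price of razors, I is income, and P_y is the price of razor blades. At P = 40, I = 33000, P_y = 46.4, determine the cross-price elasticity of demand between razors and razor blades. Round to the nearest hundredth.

-0.64

Evaluating quantity at (P, I, P_y) gives Q_x = 49 − 3.09(40) + 0.0114(33000) − 2.53(46.4) = 49 − 123.6 + 376.2 − 117.392 = 184.208.
∂Q_x/∂P_y = −2.53, so E_xy = -2.53·(46.4/184.208) ≈ -0.64.
E_xy < 0: the goods are complements.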